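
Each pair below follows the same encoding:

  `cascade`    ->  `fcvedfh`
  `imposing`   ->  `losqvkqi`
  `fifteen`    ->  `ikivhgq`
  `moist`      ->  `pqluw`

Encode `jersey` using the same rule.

Shifts by position in cascade: pos 0: c→f (+3), pos 1: a→c (+2), pos 2: s→v (+3), pos 3: c→e (+2) — repeating every 2. It's a Vigenère-style cipher with numeric key [3,2]: position i shifts by key[i mod 2].
For jersey: j+3=m, e+2=g, r+3=u, s+2=u, e+3=h, y+2=a.

mguuha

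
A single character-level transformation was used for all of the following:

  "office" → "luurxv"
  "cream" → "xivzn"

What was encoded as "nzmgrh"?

mantis

This is the alphabet-reversal cipher (Atbash): a becomes z, b becomes y, etc.
Reversing it on nzmgrh: n↔m, z↔a, m↔n, g↔t, r↔i, h↔s.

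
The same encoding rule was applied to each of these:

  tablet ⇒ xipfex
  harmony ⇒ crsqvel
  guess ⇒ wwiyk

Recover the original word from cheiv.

The word is reversed, then every letter is shifted forward by 4.
Reversing it on cheiv: shift back: c−4=y, h−4=d, e−4=a, i−4=e, v−4=r → ydaer; then reverse → ready.

ready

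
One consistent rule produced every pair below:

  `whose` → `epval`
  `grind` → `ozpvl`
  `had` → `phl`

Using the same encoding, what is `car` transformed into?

khz

The shift depends on letter class: consonant w→e is +8, but vowel o→v is +7. Vowels shift forward by 7 and consonants shift forward by 8.
On car: c(cons)+8=k, a(vowel)+7=h, r(cons)+8=z.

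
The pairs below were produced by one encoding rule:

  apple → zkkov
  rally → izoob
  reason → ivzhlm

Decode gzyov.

table

Each letter is replaced by its mirror in the alphabet: a↔z, b↔y, c↔x, and so on (the Atbash cipher).
Undoing it on gzyov: g↔t, z↔a, y↔b, o↔l, v↔e.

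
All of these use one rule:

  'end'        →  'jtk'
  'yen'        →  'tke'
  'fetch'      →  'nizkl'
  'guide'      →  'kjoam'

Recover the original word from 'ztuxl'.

front

Read the word backwards and shift each letter +6.
Decoding ztuxl: shift back: z−6=t, t−6=n, u−6=o, x−6=r, l−6=f → tnorf; then reverse → front.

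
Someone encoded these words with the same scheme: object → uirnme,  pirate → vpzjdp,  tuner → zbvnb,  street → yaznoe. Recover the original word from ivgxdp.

In object: o→u is +6, b→i is +7, j→r is +8, e→n is +9 — the shift increases by 1 each position. Each letter shifts forward by (position + 6), i.e. 6, 7, 8, … — the shift grows by one for each successive letter.
Undoing it on ivgxdp: i−6=c, v−7=o, g−8=y, x−9=o, d−10=t, p−11=e.

coyote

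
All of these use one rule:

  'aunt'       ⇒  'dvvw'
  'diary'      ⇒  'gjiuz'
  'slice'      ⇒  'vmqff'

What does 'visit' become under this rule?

It's a Vigenère-style cipher with numeric key [3,1,8]: position i shifts by key[i mod 3].
On visit: v+3=y, i+1=j, s+8=a, i+3=l, t+1=u.

yjalu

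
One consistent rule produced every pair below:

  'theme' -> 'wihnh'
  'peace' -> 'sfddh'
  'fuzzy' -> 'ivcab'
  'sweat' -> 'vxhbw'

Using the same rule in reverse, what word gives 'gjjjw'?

digit

It's a Vigenère-style cipher with numeric key [3,1]: position i shifts by key[i mod 2].
Reversing it on gjjjw: g−3=d, j−1=i, j−3=g, j−1=i, w−3=t.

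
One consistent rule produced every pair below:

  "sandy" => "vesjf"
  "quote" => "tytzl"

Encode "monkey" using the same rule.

pssqlg

Each letter shifts forward by (position + 3), i.e. 3, 4, 5, … — the shift grows by one for each successive letter.
For monkey: m+3=p, o+4=s, n+5=s, k+6=q, e+7=l, y+8=g.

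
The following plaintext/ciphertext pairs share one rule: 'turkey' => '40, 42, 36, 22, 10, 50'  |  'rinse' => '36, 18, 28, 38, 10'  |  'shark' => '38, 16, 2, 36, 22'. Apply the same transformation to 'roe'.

36, 30, 10

t(#20)→40 and u(#21)→42: differences scale by 2, so n = 2·pos + 0. Each letter becomes 2×(its alphabet position, a=1..z=26).
On roe: r=18→36, o=15→30, e=5→10.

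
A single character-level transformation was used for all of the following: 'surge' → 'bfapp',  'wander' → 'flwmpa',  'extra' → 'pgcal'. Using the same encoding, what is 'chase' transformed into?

The shift depends on letter class: consonant s→b is +9, but vowel u→f is +11. Vowels shift forward by 11 and consonants shift forward by 9.
For chase: c(cons)+9=l, h(cons)+9=q, a(vowel)+11=l, s(cons)+9=b, e(vowel)+11=p.

lqlbp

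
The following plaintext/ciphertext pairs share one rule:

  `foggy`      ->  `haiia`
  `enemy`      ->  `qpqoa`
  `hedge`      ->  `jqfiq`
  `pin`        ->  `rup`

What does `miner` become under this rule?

oupqt

The shift depends on letter class: consonant f→h is +2, but vowel o→a is +12. Vowels shift forward by 12 and consonants shift forward by 2.
For miner: m(cons)+2=o, i(vowel)+12=u, n(cons)+2=p, e(vowel)+12=q, r(cons)+2=t.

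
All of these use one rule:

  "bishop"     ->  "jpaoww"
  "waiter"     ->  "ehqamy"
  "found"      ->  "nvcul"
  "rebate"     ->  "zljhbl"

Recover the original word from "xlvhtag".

penalty

The shifts repeat in a cycle of length 2: positions 0,1,… shift by +8, +7, then the pattern repeats.
Reversing it on xlvhtag: x−8=p, l−7=e, v−8=n, h−7=a, t−8=l, a−7=t, g−8=y.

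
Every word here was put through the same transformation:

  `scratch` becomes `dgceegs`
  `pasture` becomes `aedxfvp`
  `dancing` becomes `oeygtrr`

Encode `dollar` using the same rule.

Shifts by position in scratch: pos 0: s→d (+11), pos 1: c→g (+4), pos 2: r→c (+11), pos 3: a→e (+4) — repeating every 2. The shifts repeat in a cycle of length 2: positions 0,1,… shift by +11, +4, then the pattern repeats.
On dollar: d+11=o, o+4=s, l+11=w, l+4=p, a+11=l, r+4=v.

oswplv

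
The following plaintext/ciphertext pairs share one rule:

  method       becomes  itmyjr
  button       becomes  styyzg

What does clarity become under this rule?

dynwfqh

Read the word backwards and shift each letter +5.
On clarity: reverse → ytiralc; then shift: y+5=d, t+5=y, i+5=n, r+5=w, a+5=f, l+5=q, c+5=h.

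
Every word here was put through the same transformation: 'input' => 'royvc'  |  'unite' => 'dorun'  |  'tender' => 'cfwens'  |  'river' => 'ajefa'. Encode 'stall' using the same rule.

bujmu

A repeating key of period 2 is used — shifts +9, +1 over and over.
On stall: s+9=b, t+1=u, a+9=j, l+1=m, l+9=u.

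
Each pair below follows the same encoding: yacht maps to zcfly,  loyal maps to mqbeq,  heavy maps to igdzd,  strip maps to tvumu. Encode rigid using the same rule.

In yacht: y→z is +1, a→c is +2, c→f is +3, h→l is +4 — the shift increases by 1 each position. Letter i (0-indexed) is shifted by i+1, so successive shifts are 1, 2, 3, ….
For rigid: r+1=s, i+2=k, g+3=j, i+4=m, d+5=i.

skjmi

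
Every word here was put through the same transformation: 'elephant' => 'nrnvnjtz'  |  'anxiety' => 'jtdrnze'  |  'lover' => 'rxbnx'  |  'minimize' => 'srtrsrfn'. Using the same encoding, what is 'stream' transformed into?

The shift depends on letter class: consonant l→r is +6, but vowel e→n is +9. The rule splits by letter class: vowels +9, consonants +6.
For stream: s(cons)+6=y, t(cons)+6=z, r(cons)+6=x, e(vowel)+9=n, a(vowel)+9=j, m(cons)+6=s.

yzxnjs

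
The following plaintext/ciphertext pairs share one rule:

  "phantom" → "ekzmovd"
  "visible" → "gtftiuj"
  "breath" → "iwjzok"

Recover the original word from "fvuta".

p(15)→e(4) and h(7)→k(10) fit y≡9x+25 (mod 26); the inverse of 9 mod 26 is 3. This is an affine cipher: with a=0,…,z=25, each position x becomes (9x+25) mod 26.
Reversing it on fvuta: f(5)→3·(5−25)≡18=s; v(21)→3·(21−25)≡14=o; u(20)→3·(20−25)≡11=l; t(19)→3·(19−25)≡8=i; a(0)→3·(0−25)≡3=d (all mod 26).

solid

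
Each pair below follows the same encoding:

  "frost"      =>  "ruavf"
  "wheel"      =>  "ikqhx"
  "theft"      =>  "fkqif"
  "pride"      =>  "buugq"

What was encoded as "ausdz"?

The shifts repeat in a cycle of length 2: positions 0,1,… shift by +12, +3, then the pattern repeats.
Decoding ausdz: a−12=o, u−3=r, s−12=g, d−3=a, z−12=n.

organ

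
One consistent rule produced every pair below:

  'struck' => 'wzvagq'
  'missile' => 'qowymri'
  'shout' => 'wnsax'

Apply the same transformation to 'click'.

Shifts by position in struck: pos 0: s→w (+4), pos 1: t→z (+6), pos 2: r→v (+4), pos 3: u→a (+6) — repeating every 2. It's a Vigenère-style cipher with numeric key [4,6]: position i shifts by key[i mod 2].
On click: c+4=g, l+6=r, i+4=m, c+6=i, k+4=o.

grmio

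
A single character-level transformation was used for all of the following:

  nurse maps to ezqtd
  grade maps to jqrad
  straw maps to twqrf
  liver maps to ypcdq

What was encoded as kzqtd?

n(13)→e(4) and u(20)→z(25) fit y≡3x+17 (mod 26); the inverse of 3 mod 26 is 9. Treating letters as 0–25, the rule is x ↦ 3x + 17 (mod 26).
Undoing it on kzqtd: k(10)→9·(10−17)≡15=p; z(25)→9·(25−17)≡20=u; q(16)→9·(16−17)≡17=r; t(19)→9·(19−17)≡18=s; d(3)→9·(3−17)≡4=e (all mod 26).

purse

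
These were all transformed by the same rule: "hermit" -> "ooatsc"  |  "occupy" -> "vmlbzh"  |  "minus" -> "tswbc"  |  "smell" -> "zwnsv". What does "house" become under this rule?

It's a Vigenère-style cipher with numeric key [7,10,9]: position i shifts by key[i mod 3].
For house: h+7=o, o+10=y, u+9=d, s+7=z, e+10=o.

oydzo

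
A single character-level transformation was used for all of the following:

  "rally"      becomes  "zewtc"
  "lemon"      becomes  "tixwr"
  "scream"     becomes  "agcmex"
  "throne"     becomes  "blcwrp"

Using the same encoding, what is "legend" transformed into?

The shifts repeat in a cycle of length 3: positions 0,1,… shift by +8, +4, +11, then the pattern repeats.
Applying it to legend: l+8=t, e+4=i, g+11=r, e+8=m, n+4=r, d+11=o.

tirmro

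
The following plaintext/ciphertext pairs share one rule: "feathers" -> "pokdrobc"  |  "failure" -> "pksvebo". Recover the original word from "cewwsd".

Every letter moves 10 places later in the alphabet, wrapping around z→a.
Undoing it on cewwsd: c−10=s, e−10=u, w−10=m, w−10=m, s−10=i, d−10=t.

summit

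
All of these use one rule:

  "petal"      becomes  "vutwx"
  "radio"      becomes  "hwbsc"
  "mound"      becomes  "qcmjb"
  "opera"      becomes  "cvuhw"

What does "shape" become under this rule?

azwvu

Each letter's alphabet position (a=0..z=25) is mapped through 19·x+22 mod 26 — an affine cipher.
For shape: s(18)→19·18+22≡0=a; h(7)→19·7+22≡25=z; a(0)→19·0+22≡22=w; p(15)→19·15+22≡21=v; e(4)→19·4+22≡20=u (all mod 26).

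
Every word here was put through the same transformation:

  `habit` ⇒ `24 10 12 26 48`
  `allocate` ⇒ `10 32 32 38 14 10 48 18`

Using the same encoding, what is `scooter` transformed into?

46 14 38 38 48 18 44

With a=1..z=26, the number is 2·pos + 8.
Applying it to scooter: s=19→46, c=3→14, o=15→38, o=15→38, t=20→48, e=5→18, r=18→44.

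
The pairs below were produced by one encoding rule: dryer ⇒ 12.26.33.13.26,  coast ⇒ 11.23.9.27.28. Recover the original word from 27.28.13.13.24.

steep

d is letter #4 and maps to 12: an offset of 8. Letters become their 1-based position plus 8 (so a→9, b→10, …).
Reversing it on 27.28.13.13.24: 27→(27−8)÷1=19=s, 28→(28−8)÷1=20=t, 13→(13−8)÷1=5=e, 13→(13−8)÷1=5=e, 24→(24−8)÷1=16=p.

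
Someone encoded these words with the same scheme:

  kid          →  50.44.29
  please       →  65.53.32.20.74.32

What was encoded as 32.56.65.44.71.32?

k(#11)→50 and i(#9)→44: differences scale by 3, so n = 3·pos + 17. With a=1..z=26, the number is 3·pos + 17.
Decoding 32.56.65.44.71.32: 32→(32−17)÷3=5=e, 56→(56−17)÷3=13=m, 65→(65−17)÷3=16=p, 44→(44−17)÷3=9=i, 71→(71−17)÷3=18=r, 32→(32−17)÷3=5=e.

empire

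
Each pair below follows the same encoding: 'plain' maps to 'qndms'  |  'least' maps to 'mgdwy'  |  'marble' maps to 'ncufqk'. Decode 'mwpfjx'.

lumber

In plain: p→q is +1, l→n is +2, a→d is +3, i→m is +4 — the shift increases by 1 each position. Letter i (0-indexed) is shifted by i+1, so successive shifts are 1, 2, 3, ….
Reversing it on mwpfjx: m−1=l, w−2=u, p−3=m, f−4=b, j−5=e, x−6=r.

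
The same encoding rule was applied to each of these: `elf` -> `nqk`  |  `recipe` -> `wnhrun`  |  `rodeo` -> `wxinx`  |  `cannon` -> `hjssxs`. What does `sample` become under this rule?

The shift depends on letter class: consonant l→q is +5, but vowel e→n is +9. The rule splits by letter class: vowels +9, consonants +5.
For sample: s(cons)+5=x, a(vowel)+9=j, m(cons)+5=r, p(cons)+5=u, l(cons)+5=q, e(vowel)+9=n.

xjruqn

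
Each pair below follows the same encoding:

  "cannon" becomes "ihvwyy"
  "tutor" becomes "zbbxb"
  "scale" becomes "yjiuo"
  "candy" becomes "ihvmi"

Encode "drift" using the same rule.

In cannon: c→i is +6, a→h is +7, n→v is +8, n→w is +9 — the shift increases by 1 each position. Letter i (0-indexed) is shifted by i+6, so successive shifts are 6, 7, 8, ….
On drift: d+6=j, r+7=y, i+8=q, f+9=o, t+10=d.

jyqod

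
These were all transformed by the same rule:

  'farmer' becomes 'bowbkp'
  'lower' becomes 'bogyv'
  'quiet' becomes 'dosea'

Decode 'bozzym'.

copper

The word is reversed, then every letter is shifted forward by 10.
Reversing it on bozzym: shift back: b−10=r, o−10=e, z−10=p, z−10=p, y−10=o, m−10=c → reppoc; then reverse → copper.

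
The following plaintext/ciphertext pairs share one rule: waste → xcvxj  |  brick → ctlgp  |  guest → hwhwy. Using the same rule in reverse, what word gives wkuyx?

virus

In waste: w→x is +1, a→c is +2, s→v is +3, t→x is +4 — the shift increases by 1 each position. Letter i (0-indexed) is shifted by i+1, so successive shifts are 1, 2, 3, ….
Decoding wkuyx: w−1=v, k−2=i, u−3=r, y−4=u, x−5=s.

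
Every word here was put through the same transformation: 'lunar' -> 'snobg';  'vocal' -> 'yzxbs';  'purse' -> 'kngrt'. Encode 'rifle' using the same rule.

glest

l(11)→s(18) and u(20)→n(13) fit y≡11x+1 (mod 26); the inverse of 11 mod 26 is 19. This is an affine cipher: with a=0,…,z=25, each position x becomes (11x+1) mod 26.
For rifle: r(17)→11·17+1≡6=g; i(8)→11·8+1≡11=l; f(5)→11·5+1≡4=e; l(11)→11·11+1≡18=s; e(4)→11·4+1≡19=t (all mod 26).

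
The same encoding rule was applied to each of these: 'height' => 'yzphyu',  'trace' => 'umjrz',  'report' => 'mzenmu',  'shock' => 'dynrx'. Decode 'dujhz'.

h(7)→y(24) and e(4)→z(25) fit y≡17x+9 (mod 26); the inverse of 17 mod 26 is 23. This is an affine cipher: with a=0,…,z=25, each position x becomes (17x+9) mod 26.
Reversing it on dujhz: d(3)→23·(3−9)≡18=s; u(20)→23·(20−9)≡19=t; j(9)→23·(9−9)≡0=a; h(7)→23·(7−9)≡6=g; z(25)→23·(25−9)≡4=e (all mod 26).

stage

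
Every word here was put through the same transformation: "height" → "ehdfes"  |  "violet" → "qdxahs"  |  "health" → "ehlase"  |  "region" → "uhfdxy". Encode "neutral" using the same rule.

Treating letters as 0–25, the rule is x ↦ 25x + 11 (mod 26).
On neutral: n(13)→25·13+11≡24=y; e(4)→25·4+11≡7=h; u(20)→25·20+11≡17=r; t(19)→25·19+11≡18=s; r(17)→25·17+11≡20=u; a(0)→25·0+11≡11=l; l(11)→25·11+11≡0=a (all mod 26).

yhrsula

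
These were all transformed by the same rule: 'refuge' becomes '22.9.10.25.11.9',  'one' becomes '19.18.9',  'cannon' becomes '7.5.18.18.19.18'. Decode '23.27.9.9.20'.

r is letter #18 and maps to 22: an offset of 4. The number is (letter's place in the alphabet, a=1) + 4.
Reversing it on 23.27.9.9.20: 23→(23−4)÷1=19=s, 27→(27−4)÷1=23=w, 9→(9−4)÷1=5=e, 9→(9−4)÷1=5=e, 20→(20−4)÷1=16=p.

sweep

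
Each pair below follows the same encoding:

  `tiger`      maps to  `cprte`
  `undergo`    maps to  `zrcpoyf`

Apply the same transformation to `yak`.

The output letters match the input read backwards, each shifted +11: tiger reversed is regit. The word is reversed, then every letter is shifted forward by 11.
For yak: reverse → kay; then shift: k+11=v, a+11=l, y+11=j.

vlj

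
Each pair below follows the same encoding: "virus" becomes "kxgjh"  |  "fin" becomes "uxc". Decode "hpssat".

saddle

Compare letters: v→k is +15, i→x is +15, r→g is +15 — a constant shift. It's a constant shift of +15 (ROT15).
Decoding hpssat: h−15=s, p−15=a, s−15=d, s−15=d, a−15=l, t−15=e.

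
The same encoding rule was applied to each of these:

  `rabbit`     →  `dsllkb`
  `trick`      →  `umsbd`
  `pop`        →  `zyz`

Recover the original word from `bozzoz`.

pepper

The output letters match the input read backwards, each shifted +10: rabbit reversed is tibbar. The word is reversed, then every letter is shifted forward by 10.
Reversing it on bozzoz: shift back: b−10=r, o−10=e, z−10=p, z−10=p, o−10=e, z−10=p → reppep; then reverse → pepper.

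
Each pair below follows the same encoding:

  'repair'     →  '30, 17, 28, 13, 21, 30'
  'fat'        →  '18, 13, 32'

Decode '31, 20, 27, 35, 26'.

shown

r is letter #18 and maps to 30: an offset of 12. Each letter is replaced by its alphabet position (a=1..z=26) + 12.
Undoing it on 31, 20, 27, 35, 26: 31→(31−12)÷1=19=s, 20→(20−12)÷1=8=h, 27→(27−12)÷1=15=o, 35→(35−12)÷1=23=w, 26→(26−12)÷1=14=n.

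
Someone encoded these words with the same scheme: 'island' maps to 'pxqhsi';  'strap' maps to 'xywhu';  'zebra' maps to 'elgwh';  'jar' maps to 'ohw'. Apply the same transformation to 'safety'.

Vowels shift forward by 7 and consonants shift forward by 5.
On safety: s(cons)+5=x, a(vowel)+7=h, f(cons)+5=k, e(vowel)+7=l, t(cons)+5=y, y(cons)+5=d.

xhklyd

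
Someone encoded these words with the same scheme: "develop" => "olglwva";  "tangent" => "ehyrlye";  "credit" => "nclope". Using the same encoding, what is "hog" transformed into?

Vowels shift forward by 7 and consonants shift forward by 11.
On hog: h(cons)+11=s, o(vowel)+7=v, g(cons)+11=r.

svr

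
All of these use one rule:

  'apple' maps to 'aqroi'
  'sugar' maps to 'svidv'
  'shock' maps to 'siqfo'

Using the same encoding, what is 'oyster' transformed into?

In apple: a→a is +0, p→q is +1, p→r is +2, l→o is +3 — the shift increases by 1 each position. Letter i (0-indexed) is shifted by i+0, so successive shifts are 0, 1, 2, ….
Applying it to oyster: o+0=o, y+1=z, s+2=u, t+3=w, e+4=i, r+5=w.

ozuwiw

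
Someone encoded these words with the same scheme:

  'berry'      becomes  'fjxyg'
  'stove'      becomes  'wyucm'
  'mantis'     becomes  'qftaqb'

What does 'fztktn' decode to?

Each letter shifts forward by (position + 4), i.e. 4, 5, 6, … — the shift grows by one for each successive letter.
Reversing it on fztktn: f−4=b, z−5=u, t−6=n, k−7=d, t−8=l, n−9=e.

bundle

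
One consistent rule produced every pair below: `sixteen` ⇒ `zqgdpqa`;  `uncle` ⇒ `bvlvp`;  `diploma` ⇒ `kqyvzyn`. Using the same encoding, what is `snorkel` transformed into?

zvxbvqy

In sixteen: s→z is +7, i→q is +8, x→g is +9, t→d is +10 — the shift increases by 1 each position. The shift increases by 1 at each position, starting from +7: 7, 8, 9, ….
Applying it to snorkel: s+7=z, n+8=v, o+9=x, r+10=b, k+11=v, e+12=q, l+13=y.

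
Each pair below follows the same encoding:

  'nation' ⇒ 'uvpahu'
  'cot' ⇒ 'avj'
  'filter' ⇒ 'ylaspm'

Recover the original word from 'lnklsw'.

pledge

The output letters match the input read backwards, each shifted +7: nation reversed is noitan. The word is reversed, then every letter is shifted forward by 7.
Reversing it on lnklsw: shift back: l−7=e, n−7=g, k−7=d, l−7=e, s−7=l, w−7=p → egdelp; then reverse → pledge.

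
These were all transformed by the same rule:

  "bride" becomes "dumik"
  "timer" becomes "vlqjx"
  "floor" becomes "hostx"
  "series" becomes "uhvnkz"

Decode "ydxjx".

Each letter shifts forward by (position + 2), i.e. 2, 3, 4, … — the shift grows by one for each successive letter.
Decoding ydxjx: y−2=w, d−3=a, x−4=t, j−5=e, x−6=r.

water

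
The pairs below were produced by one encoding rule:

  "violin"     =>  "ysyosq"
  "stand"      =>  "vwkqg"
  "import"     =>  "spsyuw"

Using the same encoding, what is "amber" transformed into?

The shift depends on letter class: consonant v→y is +3, but vowel i→s is +10. The rule splits by letter class: vowels +10, consonants +3.
On amber: a(vowel)+10=k, m(cons)+3=p, b(cons)+3=e, e(vowel)+10=o, r(cons)+3=u.

kpeou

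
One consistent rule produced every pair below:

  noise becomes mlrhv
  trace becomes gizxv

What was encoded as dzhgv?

Each letter is replaced by its mirror in the alphabet: a↔z, b↔y, c↔x, and so on (the Atbash cipher).
Decoding dzhgv: d↔w, z↔a, h↔s, g↔t, v↔e.

waste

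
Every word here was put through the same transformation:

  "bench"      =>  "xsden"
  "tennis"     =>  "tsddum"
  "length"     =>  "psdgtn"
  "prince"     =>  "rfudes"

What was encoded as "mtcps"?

b(1)→x(23) and e(4)→s(18) fit y≡7x+16 (mod 26); the inverse of 7 mod 26 is 15. This is an affine cipher: with a=0,…,z=25, each position x becomes (7x+16) mod 26.
Decoding mtcps: m(12)→15·(12−16)≡18=s; t(19)→15·(19−16)≡19=t; c(2)→15·(2−16)≡24=y; p(15)→15·(15−16)≡11=l; s(18)→15·(18−16)≡4=e (all mod 26).

style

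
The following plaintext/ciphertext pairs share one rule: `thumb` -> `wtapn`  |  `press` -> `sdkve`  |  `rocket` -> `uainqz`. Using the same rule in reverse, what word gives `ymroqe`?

A repeating key of period 3 is used — shifts +3, +12, +6 over and over.
Undoing it on ymroqe: y−3=v, m−12=a, r−6=l, o−3=l, q−12=e, e−6=y.

valley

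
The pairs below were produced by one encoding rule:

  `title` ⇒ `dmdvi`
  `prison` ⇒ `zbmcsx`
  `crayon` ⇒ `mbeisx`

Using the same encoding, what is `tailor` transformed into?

demvsb

The shift depends on letter class: consonant t→d is +10, but vowel i→m is +4. The rule splits by letter class: vowels +4, consonants +10.
Applying it to tailor: t(cons)+10=d, a(vowel)+4=e, i(vowel)+4=m, l(cons)+10=v, o(vowel)+4=s, r(cons)+10=b.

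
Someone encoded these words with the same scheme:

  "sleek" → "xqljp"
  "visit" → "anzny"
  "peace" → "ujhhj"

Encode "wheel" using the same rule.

bmljq

Shifts by position in sleek: pos 0: s→x (+5), pos 1: l→q (+5), pos 2: e→l (+7), pos 3: e→j (+5), pos 4: k→p (+5) — repeating every 3. A repeating key of period 3 is used — shifts +5, +5, +7 over and over.
Applying it to wheel: w+5=b, h+5=m, e+7=l, e+5=j, l+5=q.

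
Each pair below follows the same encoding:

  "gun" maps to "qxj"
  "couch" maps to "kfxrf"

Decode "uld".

Read the word backwards and shift each letter +3.
Reversing it on uld: shift back: u−3=r, l−3=i, d−3=a → ria; then reverse → air.

air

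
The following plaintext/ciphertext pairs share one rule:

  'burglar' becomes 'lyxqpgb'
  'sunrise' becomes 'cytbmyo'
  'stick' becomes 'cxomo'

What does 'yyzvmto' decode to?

outline

Shifts by position in burglar: pos 0: b→l (+10), pos 1: u→y (+4), pos 2: r→x (+6), pos 3: g→q (+10), pos 4: l→p (+4), pos 5: a→g (+6) — repeating every 3. A repeating key of period 3 is used — shifts +10, +4, +6 over and over.
Decoding yyzvmto: y−10=o, y−4=u, z−6=t, v−10=l, m−4=i, t−6=n, o−10=e.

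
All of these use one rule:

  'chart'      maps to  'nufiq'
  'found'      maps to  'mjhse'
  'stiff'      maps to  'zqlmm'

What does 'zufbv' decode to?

shame

c(2)→n(13) and h(7)→u(20) fit y≡17x+5 (mod 26); the inverse of 17 mod 26 is 23. Treating letters as 0–25, the rule is x ↦ 17x + 5 (mod 26).
Reversing it on zufbv: z(25)→23·(25−5)≡18=s; u(20)→23·(20−5)≡7=h; f(5)→23·(5−5)≡0=a; b(1)→23·(1−5)≡12=m; v(21)→23·(21−5)≡4=e (all mod 26).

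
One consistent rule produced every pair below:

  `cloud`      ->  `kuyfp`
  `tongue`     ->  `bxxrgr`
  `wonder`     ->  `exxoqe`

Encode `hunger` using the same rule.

Letter i (0-indexed) is shifted by i+8, so successive shifts are 8, 9, 10, ….
For hunger: h+8=p, u+9=d, n+10=x, g+11=r, e+12=q, r+13=e.

pdxrqe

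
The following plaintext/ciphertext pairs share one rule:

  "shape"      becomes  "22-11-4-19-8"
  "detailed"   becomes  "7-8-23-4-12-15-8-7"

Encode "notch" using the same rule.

s is letter #19 and maps to 22: an offset of 3. Each letter is replaced by its alphabet position (a=1..z=26) + 3.
For notch: n=14→17, o=15→18, t=20→23, c=3→6, h=8→11.

17-18-23-6-11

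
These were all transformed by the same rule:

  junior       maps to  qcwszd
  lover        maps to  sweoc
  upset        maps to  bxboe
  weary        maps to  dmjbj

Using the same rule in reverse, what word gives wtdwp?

Letter i (0-indexed) is shifted by i+7, so successive shifts are 7, 8, 9, ….
Reversing it on wtdwp: w−7=p, t−8=l, d−9=u, w−10=m, p−11=e.

plume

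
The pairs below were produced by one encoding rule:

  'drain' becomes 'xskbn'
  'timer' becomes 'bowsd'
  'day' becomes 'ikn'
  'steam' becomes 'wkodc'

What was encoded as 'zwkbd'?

tramp

The output letters match the input read backwards, each shifted +10: drain reversed is niard. Read the word backwards and shift each letter +10.
Reversing it on zwkbd: shift back: z−10=p, w−10=m, k−10=a, b−10=r, d−10=t → pmart; then reverse → tramp.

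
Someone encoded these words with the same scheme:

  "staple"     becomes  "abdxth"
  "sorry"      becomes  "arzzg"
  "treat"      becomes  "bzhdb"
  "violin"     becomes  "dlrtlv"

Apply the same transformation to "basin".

jdalv

The shift depends on letter class: consonant s→a is +8, but vowel a→d is +3. Two shifts are in play — +3 for a/e/i/o/u, +8 for every other letter.
On basin: b(cons)+8=j, a(vowel)+3=d, s(cons)+8=a, i(vowel)+3=l, n(cons)+8=v.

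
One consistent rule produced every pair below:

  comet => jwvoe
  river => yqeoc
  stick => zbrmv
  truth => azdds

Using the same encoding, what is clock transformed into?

jtxmv

The shift increases by 1 at each position, starting from +7: 7, 8, 9, ….
On clock: c+7=j, l+8=t, o+9=x, c+10=m, k+11=v.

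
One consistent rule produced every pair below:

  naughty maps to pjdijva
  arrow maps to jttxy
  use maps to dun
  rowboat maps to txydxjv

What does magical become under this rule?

ojirejn

Vowels shift forward by 9 and consonants shift forward by 2.
On magical: m(cons)+2=o, a(vowel)+9=j, g(cons)+2=i, i(vowel)+9=r, c(cons)+2=e, a(vowel)+9=j, l(cons)+2=n.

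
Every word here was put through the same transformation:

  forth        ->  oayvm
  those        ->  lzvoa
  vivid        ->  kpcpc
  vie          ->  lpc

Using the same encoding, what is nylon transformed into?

The output letters match the input read backwards, each shifted +7: forth reversed is htrof. Two steps: reverse the string, then apply a Caesar shift of +7.
Applying it to nylon: reverse → nolyn; then shift: n+7=u, o+7=v, l+7=s, y+7=f, n+7=u.

uvsfu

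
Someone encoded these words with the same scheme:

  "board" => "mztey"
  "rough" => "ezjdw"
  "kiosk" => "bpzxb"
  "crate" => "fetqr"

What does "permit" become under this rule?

b(1)→m(12) and o(14)→z(25) fit y≡19x+19 (mod 26); the inverse of 19 mod 26 is 11. Treating letters as 0–25, the rule is x ↦ 19x + 19 (mod 26).
On permit: p(15)→19·15+19≡18=s; e(4)→19·4+19≡17=r; r(17)→19·17+19≡4=e; m(12)→19·12+19≡13=n; i(8)→19·8+19≡15=p; t(19)→19·19+19≡16=q (all mod 26).

srenpq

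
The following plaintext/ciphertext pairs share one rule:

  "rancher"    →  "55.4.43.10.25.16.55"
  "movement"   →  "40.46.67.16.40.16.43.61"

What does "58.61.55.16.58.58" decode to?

stress

r(#18)→55 and a(#1)→4: differences scale by 3, so n = 3·pos + 1. The formula is n = 3×(alphabet index, a=1) + 1.
Decoding 58.61.55.16.58.58: 58→(58−1)÷3=19=s, 61→(61−1)÷3=20=t, 55→(55−1)÷3=18=r, 16→(16−1)÷3=5=e, 58→(58−1)÷3=19=s, 58→(58−1)÷3=19=s.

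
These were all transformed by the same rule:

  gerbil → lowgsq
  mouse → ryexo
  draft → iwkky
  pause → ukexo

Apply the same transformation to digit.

The shift depends on letter class: consonant g→l is +5, but vowel e→o is +10. The rule splits by letter class: vowels +10, consonants +5.
On digit: d(cons)+5=i, i(vowel)+10=s, g(cons)+5=l, i(vowel)+10=s, t(cons)+5=y.

islsy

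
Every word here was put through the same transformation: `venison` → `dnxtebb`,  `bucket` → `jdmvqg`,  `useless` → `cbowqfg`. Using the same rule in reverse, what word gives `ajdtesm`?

Each letter shifts forward by (position + 8), i.e. 8, 9, 10, … — the shift grows by one for each successive letter.
Undoing it on ajdtesm: a−8=s, j−9=a, d−10=t, t−11=i, e−12=s, s−13=f, m−14=y.

satisfy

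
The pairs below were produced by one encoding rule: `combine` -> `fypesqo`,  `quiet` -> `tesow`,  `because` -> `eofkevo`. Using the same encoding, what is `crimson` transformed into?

fuspvyq

The shift depends on letter class: consonant c→f is +3, but vowel o→y is +10. The rule splits by letter class: vowels +10, consonants +3.
On crimson: c(cons)+3=f, r(cons)+3=u, i(vowel)+10=s, m(cons)+3=p, s(cons)+3=v, o(vowel)+10=y, n(cons)+3=q.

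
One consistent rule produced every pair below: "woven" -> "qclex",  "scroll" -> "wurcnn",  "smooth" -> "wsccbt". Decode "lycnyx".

violin

w(22)→q(16) and o(14)→c(2) fit y≡5x+10 (mod 26); the inverse of 5 mod 26 is 21. Each letter's alphabet position (a=0..z=25) is mapped through 5·x+10 mod 26 — an affine cipher.
Decoding lycnyx: l(11)→21·(11−10)≡21=v; y(24)→21·(24−10)≡8=i; c(2)→21·(2−10)≡14=o; n(13)→21·(13−10)≡11=l; y(24)→21·(24−10)≡8=i; x(23)→21·(23−10)≡13=n (all mod 26).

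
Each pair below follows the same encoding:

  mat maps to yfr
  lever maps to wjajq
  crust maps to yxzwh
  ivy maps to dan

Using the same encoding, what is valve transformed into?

jaqfa

The output letters match the input read backwards, each shifted +5: mat reversed is tam. Read the word backwards and shift each letter +5.
For valve: reverse → evlav; then shift: e+5=j, v+5=a, l+5=q, a+5=f, v+5=a.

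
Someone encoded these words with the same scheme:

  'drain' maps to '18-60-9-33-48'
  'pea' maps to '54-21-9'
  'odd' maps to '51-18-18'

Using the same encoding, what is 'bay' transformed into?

d(#4)→18 and r(#18)→60: differences scale by 3, so n = 3·pos + 6. Each letter becomes 3×(its alphabet position, a=1..z=26) + 6.
For bay: b=2→12, a=1→9, y=25→81.

12-9-81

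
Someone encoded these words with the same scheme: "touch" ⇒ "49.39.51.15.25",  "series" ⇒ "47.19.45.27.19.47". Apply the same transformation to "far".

t(#20)→49 and o(#15)→39: differences scale by 2, so n = 2·pos + 9. The formula is n = 2×(alphabet index, a=1) + 9.
Applying it to far: f=6→21, a=1→11, r=18→45.

21.11.45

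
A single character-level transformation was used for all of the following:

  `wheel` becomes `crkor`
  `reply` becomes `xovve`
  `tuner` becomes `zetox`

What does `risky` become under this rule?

The shifts repeat in a cycle of length 2: positions 0,1,… shift by +6, +10, then the pattern repeats.
Applying it to risky: r+6=x, i+10=s, s+6=y, k+10=u, y+6=e.

xsyue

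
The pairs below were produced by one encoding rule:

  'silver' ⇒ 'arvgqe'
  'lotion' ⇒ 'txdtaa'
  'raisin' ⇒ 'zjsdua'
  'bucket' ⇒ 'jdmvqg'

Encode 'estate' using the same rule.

mbdlfr

Letter i (0-indexed) is shifted by i+8, so successive shifts are 8, 9, 10, ….
For estate: e+8=m, s+9=b, t+10=d, a+11=l, t+12=f, e+13=r.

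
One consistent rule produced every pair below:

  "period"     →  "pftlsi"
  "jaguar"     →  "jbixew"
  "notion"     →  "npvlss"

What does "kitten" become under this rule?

kjvwis

In period: p→p is +0, e→f is +1, r→t is +2, i→l is +3 — the shift increases by 1 each position. Each letter shifts forward by its position index (0, 1, 2, …) — the shift grows by one for each successive letter.
For kitten: k+0=k, i+1=j, t+2=v, t+3=w, e+4=i, n+5=s.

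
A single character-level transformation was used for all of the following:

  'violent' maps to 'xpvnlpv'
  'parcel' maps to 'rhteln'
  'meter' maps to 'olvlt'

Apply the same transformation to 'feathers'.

The shift depends on letter class: consonant v→x is +2, but vowel i→p is +7. The rule splits by letter class: vowels +7, consonants +2.
On feathers: f(cons)+2=h, e(vowel)+7=l, a(vowel)+7=h, t(cons)+2=v, h(cons)+2=j, e(vowel)+7=l, r(cons)+2=t, s(cons)+2=u.

hlhvjltu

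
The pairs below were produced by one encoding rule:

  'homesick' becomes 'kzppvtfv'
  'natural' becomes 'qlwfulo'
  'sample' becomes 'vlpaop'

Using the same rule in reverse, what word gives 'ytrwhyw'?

violent

Shifts by position in homesick: pos 0: h→k (+3), pos 1: o→z (+11), pos 2: m→p (+3), pos 3: e→p (+11) — repeating every 2. The shifts repeat in a cycle of length 2: positions 0,1,… shift by +3, +11, then the pattern repeats.
Decoding ytrwhyw: y−3=v, t−11=i, r−3=o, w−11=l, h−3=e, y−11=n, w−3=t.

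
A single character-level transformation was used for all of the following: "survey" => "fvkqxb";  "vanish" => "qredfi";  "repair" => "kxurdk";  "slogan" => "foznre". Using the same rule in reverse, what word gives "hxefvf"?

census

s(18)→f(5) and u(20)→v(21) fit y≡21x+17 (mod 26); the inverse of 21 mod 26 is 5. Treating letters as 0–25, the rule is x ↦ 21x + 17 (mod 26).
Reversing it on hxefvf: h(7)→5·(7−17)≡2=c; x(23)→5·(23−17)≡4=e; e(4)→5·(4−17)≡13=n; f(5)→5·(5−17)≡18=s; v(21)→5·(21−17)≡20=u; f(5)→5·(5−17)≡18=s (all mod 26).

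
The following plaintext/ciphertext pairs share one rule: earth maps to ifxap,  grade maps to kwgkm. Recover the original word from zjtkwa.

vendor

Letter i (0-indexed) is shifted by i+4, so successive shifts are 4, 5, 6, ….
Undoing it on zjtkwa: z−4=v, j−5=e, t−6=n, k−7=d, w−8=o, a−9=r.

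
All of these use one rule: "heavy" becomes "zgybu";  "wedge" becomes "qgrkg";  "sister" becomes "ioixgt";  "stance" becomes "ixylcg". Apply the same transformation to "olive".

Each letter's alphabet position (a=0..z=25) is mapped through 15·x+24 mod 26 — an affine cipher.
For olive: o(14)→15·14+24≡0=a; l(11)→15·11+24≡7=h; i(8)→15·8+24≡14=o; v(21)→15·21+24≡1=b; e(4)→15·4+24≡6=g (all mod 26).

ahobg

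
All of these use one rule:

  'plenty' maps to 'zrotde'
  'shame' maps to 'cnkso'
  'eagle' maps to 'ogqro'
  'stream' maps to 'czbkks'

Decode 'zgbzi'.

party

Shifts by position in plenty: pos 0: p→z (+10), pos 1: l→r (+6), pos 2: e→o (+10), pos 3: n→t (+6) — repeating every 2. The shifts repeat in a cycle of length 2: positions 0,1,… shift by +10, +6, then the pattern repeats.
Undoing it on zgbzi: z−10=p, g−6=a, b−10=r, z−6=t, i−10=y.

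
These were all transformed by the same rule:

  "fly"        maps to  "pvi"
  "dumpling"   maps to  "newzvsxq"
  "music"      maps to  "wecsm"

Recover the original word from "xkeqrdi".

naughty

Compare letters: f→p is +10, l→v is +10, y→i is +10 — a constant shift. Every letter moves 10 places later in the alphabet, wrapping around z→a.
Undoing it on xkeqrdi: x−10=n, k−10=a, e−10=u, q−10=g, r−10=h, d−10=t, i−10=y.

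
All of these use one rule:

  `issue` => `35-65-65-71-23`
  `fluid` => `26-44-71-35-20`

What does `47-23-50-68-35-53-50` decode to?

mention

i(#9)→35 and s(#19)→65: differences scale by 3, so n = 3·pos + 8. The formula is n = 3×(alphabet index, a=1) + 8.
Reversing it on 47-23-50-68-35-53-50: 47→(47−8)÷3=13=m, 23→(23−8)÷3=5=e, 50→(50−8)÷3=14=n, 68→(68−8)÷3=20=t, 35→(35−8)÷3=9=i, 53→(53−8)÷3=15=o, 50→(50−8)÷3=14=n.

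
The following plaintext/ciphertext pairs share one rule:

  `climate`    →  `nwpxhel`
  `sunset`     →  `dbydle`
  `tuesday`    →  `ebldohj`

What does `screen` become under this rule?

The shift depends on letter class: consonant c→n is +11, but vowel i→p is +7. The rule splits by letter class: vowels +7, consonants +11.
For screen: s(cons)+11=d, c(cons)+11=n, r(cons)+11=c, e(vowel)+7=l, e(vowel)+7=l, n(cons)+11=y.

dnclly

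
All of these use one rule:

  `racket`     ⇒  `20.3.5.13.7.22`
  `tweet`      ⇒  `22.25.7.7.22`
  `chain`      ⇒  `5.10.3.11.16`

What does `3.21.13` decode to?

Letters become their 1-based position plus 2 (so a→3, b→4, …).
Reversing it on 3.21.13: 3→(3−2)÷1=1=a, 21→(21−2)÷1=19=s, 13→(13−2)÷1=11=k.

ask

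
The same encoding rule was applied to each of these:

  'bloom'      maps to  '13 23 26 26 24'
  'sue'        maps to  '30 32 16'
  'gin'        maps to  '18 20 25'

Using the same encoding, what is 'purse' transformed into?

27 32 29 30 16

Letters become their 1-based position plus 11 (so a→12, b→13, …).
Applying it to purse: p=16→27, u=21→32, r=18→29, s=19→30, e=5→16.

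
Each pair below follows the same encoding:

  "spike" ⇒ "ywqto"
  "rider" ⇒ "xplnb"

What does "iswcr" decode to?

In spike: s→y is +6, p→w is +7, i→q is +8, k→t is +9 — the shift increases by 1 each position. Letter i (0-indexed) is shifted by i+6, so successive shifts are 6, 7, 8, ….
Decoding iswcr: i−6=c, s−7=l, w−8=o, c−9=t, r−10=h.

cloth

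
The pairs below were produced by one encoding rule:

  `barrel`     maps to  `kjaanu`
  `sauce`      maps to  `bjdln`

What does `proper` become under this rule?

yaxyna

Each letter is shifted forward by 9 in the alphabet (a Caesar shift of +9).
For proper: p+9=y, r+9=a, o+9=x, p+9=y, e+9=n, r+9=a.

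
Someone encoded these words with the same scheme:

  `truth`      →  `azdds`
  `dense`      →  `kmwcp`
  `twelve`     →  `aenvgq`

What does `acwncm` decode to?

tundra

In truth: t→a is +7, r→z is +8, u→d is +9, t→d is +10 — the shift increases by 1 each position. The shift increases by 1 at each position, starting from +7: 7, 8, 9, ….
Reversing it on acwncm: a−7=t, c−8=u, w−9=n, n−10=d, c−11=r, m−12=a.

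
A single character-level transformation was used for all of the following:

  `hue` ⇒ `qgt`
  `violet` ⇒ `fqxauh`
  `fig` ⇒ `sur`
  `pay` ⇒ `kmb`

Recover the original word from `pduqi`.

The output letters match the input read backwards, each shifted +12: hue reversed is euh. Read the word backwards and shift each letter +12.
Decoding pduqi: shift back: p−12=d, d−12=r, u−12=i, q−12=e, i−12=w → driew; then reverse → weird.

weird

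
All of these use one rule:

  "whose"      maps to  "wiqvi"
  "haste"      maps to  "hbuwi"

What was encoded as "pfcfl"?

peach

In whose: w→w is +0, h→i is +1, o→q is +2, s→v is +3 — the shift increases by 1 each position. Letter i (0-indexed) is shifted by i+0, so successive shifts are 0, 1, 2, ….
Decoding pfcfl: p−0=p, f−1=e, c−2=a, f−3=c, l−4=h.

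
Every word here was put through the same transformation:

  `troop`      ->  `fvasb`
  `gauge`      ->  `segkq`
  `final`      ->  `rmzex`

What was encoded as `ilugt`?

A repeating key of period 2 is used — shifts +12, +4 over and over.
Decoding ilugt: i−12=w, l−4=h, u−12=i, g−4=c, t−12=h.

which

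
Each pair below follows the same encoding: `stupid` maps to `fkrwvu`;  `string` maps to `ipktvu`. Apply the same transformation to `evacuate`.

Read the word backwards and shift each letter +2.
Applying it to evacuate: reverse → etaucave; then shift: e+2=g, t+2=v, a+2=c, u+2=w, c+2=e, a+2=c, v+2=x, e+2=g.

gvcwecxg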